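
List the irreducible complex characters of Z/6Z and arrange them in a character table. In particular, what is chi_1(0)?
Character table of Z/6Z (irreps indexed chi_0,...,chi_5 with chi_k(m) = zeta_6^(k*m), zeta_6 = exp(2*pi*i/6)):
  irrep \ class  {0} (size 1)  {1} (size 1)    {2} (size 1)    {3} (size 1)  {4} (size 1)    {5} (size 1)  
  chi_0          1             1               1               1             1               1             
  chi_1          1             exp(I*pi/3)     exp(2*I*pi/3)   -1            exp(-2*I*pi/3)  exp(-I*pi/3)  
  chi_2          1             exp(2*I*pi/3)   exp(-2*I*pi/3)  1             exp(2*I*pi/3)   exp(-2*I*pi/3)
  chi_3          1             -1              1               -1            1               -1            
  chi_4          1             exp(-2*I*pi/3)  exp(2*I*pi/3)   1             exp(-2*I*pi/3)  exp(2*I*pi/3) 
  chi_5          1             exp(-I*pi/3)    exp(-2*I*pi/3)  -1            exp(2*I*pi/3)   exp(I*pi/3)   

Spot check: chi_1(0) = zeta_6^(1*0) = zeta_6^0 = 1.

Solution. Z/6Z is abelian, so all 6 irreducible complex representations are 1-dimensional. They are given by chi_k(m) = zeta_6^(k*m) for k = 0,...,5. Row orthogonality: sum_m chi_k(m) conj(chi_l(m)) = 6 * [k = l].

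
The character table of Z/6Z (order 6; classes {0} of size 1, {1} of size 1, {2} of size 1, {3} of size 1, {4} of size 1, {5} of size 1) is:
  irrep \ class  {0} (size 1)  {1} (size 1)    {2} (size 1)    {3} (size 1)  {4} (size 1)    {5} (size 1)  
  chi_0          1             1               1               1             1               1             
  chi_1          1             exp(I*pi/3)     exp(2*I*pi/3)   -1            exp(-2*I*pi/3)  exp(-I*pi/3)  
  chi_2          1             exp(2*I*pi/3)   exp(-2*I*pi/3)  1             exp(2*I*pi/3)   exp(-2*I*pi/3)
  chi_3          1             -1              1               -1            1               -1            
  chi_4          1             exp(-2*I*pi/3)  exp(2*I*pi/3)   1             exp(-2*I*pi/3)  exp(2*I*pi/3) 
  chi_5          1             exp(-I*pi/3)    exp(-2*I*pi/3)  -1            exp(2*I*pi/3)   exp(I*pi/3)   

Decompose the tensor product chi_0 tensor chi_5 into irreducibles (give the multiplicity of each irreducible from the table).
chi_0 tensor chi_5 = chi_5 (all other irreducibles have multiplicity 0).

Why: The character of a tensor product is the pointwise product (chi_0 * chi_5)(C) = chi_0(C) * chi_5(C):
  {0}: (1)*(1), {1}: (1)*(exp(-I*pi/3)), {2}: (1)*(exp(-2*I*pi/3)), {3}: (1)*(-1), {4}: (1)*(exp(2*I*pi/3)), {5}: (1)*(exp(I*pi/3))
so (chi_0 * chi_5) takes values
  {0} -> 1, {1} -> exp(-I*pi/3), {2} -> exp(-2*I*pi/3), {3} -> -1, {4} -> exp(2*I*pi/3), {5} -> exp(I*pi/3).
Now take the inner product of this character with each irreducible chi from the table, <chi_0*chi_5, chi> = (1/6) sum_C |C| (chi_0*chi_5)(C) conj(chi(C)):
  <chi_0*chi_5, chi_0> = (1/6)[1*(1)*conj(1) + 1*(exp(-I*pi/3))*conj(1) + 1*(exp(-2*I*pi/3))*conj(1) + 1*(-1)*conj(1) + 1*(exp(2*I*pi/3))*conj(1) + 1*(exp(I*pi/3))*conj(1)]
      = (1/6)[(1) + (exp(-I*pi/3)) + (exp(-2*I*pi/3)) + (-1) + (exp(2*I*pi/3)) + (exp(I*pi/3))] = 0/6 = 0
  <chi_0*chi_5, chi_1> = (1/6)[1*(1)*conj(1) + 1*(exp(-I*pi/3))*conj(exp(I*pi/3)) + 1*(exp(-2*I*pi/3))*conj(exp(2*I*pi/3)) + 1*(-1)*conj(-1) + 1*(exp(2*I*pi/3))*conj(exp(-2*I*pi/3)) + 1*(exp(I*pi/3))*conj(exp(-I*pi/3))]
      = (1/6)[(1) + (exp(-2*I*pi/3)) + (exp(2*I*pi/3)) + (1) + (exp(-2*I*pi/3)) + (exp(2*I*pi/3))] = 0/6 = 0
  <chi_0*chi_5, chi_2> = (1/6)[1*(1)*conj(1) + 1*(exp(-I*pi/3))*conj(exp(2*I*pi/3)) + 1*(exp(-2*I*pi/3))*conj(exp(-2*I*pi/3)) + 1*(-1)*conj(1) + 1*(exp(2*I*pi/3))*conj(exp(2*I*pi/3)) + 1*(exp(I*pi/3))*conj(exp(-2*I*pi/3))]
      = (1/6)[(1) + (-1) + (1) + (-1) + (1) + (-1)] = 0/6 = 0
  <chi_0*chi_5, chi_3> = (1/6)[1*(1)*conj(1) + 1*(exp(-I*pi/3))*conj(-1) + 1*(exp(-2*I*pi/3))*conj(1) + 1*(-1)*conj(-1) + 1*(exp(2*I*pi/3))*conj(1) + 1*(exp(I*pi/3))*conj(-1)]
      = (1/6)[(1) + (-exp(-I*pi/3)) + (exp(-2*I*pi/3)) + (1) + (exp(2*I*pi/3)) + (-exp(I*pi/3))] = 0/6 = 0
  <chi_0*chi_5, chi_4> = (1/6)[1*(1)*conj(1) + 1*(exp(-I*pi/3))*conj(exp(-2*I*pi/3)) + 1*(exp(-2*I*pi/3))*conj(exp(2*I*pi/3)) + 1*(-1)*conj(1) + 1*(exp(2*I*pi/3))*conj(exp(-2*I*pi/3)) + 1*(exp(I*pi/3))*conj(exp(2*I*pi/3))]
      = (1/6)[(1) + (exp(I*pi/3)) + (exp(2*I*pi/3)) + (-1) + (exp(-2*I*pi/3)) + (exp(-I*pi/3))] = 0/6 = 0
  <chi_0*chi_5, chi_5> = (1/6)[1*(1)*conj(1) + 1*(exp(-I*pi/3))*conj(exp(-I*pi/3)) + 1*(exp(-2*I*pi/3))*conj(exp(-2*I*pi/3)) + 1*(-1)*conj(-1) + 1*(exp(2*I*pi/3))*conj(exp(2*I*pi/3)) + 1*(exp(I*pi/3))*conj(exp(I*pi/3))]
      = (1/6)[(1) + (1) + (1) + (1) + (1) + (1)] = 6/6 = 1
(Exp terms are combined using exp(i*s)*conj(exp(i*t)) = exp(i*(s-t)), and sums of them are collapsed using the identity that for every m > 1 the m distinct m-th roots of unity sum to 0, e.g. 1 + exp(2*I*pi/3) + exp(-2*I*pi/3) = 0.)
Hence the multiplicities are chi_5: 1. Dimension check: dim(chi_0)*dim(chi_5) = 1*1 = 1 and sum (mult * dim) = 1*1 = 1.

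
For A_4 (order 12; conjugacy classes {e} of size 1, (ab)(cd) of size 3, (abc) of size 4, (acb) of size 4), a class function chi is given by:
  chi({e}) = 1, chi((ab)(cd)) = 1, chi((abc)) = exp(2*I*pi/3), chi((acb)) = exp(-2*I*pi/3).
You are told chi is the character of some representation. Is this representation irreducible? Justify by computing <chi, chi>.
Irreducible: <chi, chi> = 1.

Justification: <chi, chi> = (1/|G|) sum_C |C| * |chi(C)|^2 = (1/12)[1*|1|^2 + 3*|1|^2 + 4*|exp(2*I*pi/3)|^2 + 4*|exp(-2*I*pi/3)|^2]
  = (1/12)[(1) + (3) + (4) + (4)] = 12/12 = 1.
(Exp terms are combined using exp(i*s)*conj(exp(i*t)) = exp(i*(s-t)), and sums of them are collapsed using the identity that for every m > 1 the m distinct m-th roots of unity sum to 0, e.g. 1 + exp(2*I*pi/3) + exp(-2*I*pi/3) = 0.)
A character is irreducible iff <chi, chi> = 1, so this representation is irreducible.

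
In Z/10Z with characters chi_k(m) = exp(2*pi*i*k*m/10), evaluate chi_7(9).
chi_7(9) = zeta_10^63 = exp(3*I*pi/5)

Solution. chi_7(9) = zeta_10^(7*9) = zeta_10^63. Since zeta_10^10 = 1, this equals zeta_10^3 = exp(2*pi*i*3/10) = exp(3*I*pi/5).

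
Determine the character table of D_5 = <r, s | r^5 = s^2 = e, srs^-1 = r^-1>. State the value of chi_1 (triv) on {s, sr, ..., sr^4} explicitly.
Conjugacy classes: {e} of size 1, {r^1, r^4} of size 2, {r^2, r^3} of size 2, {s, sr, ..., sr^4} of size 5.
Character table:
  irrep \ class              {e} (size 1)  {r^1, r^4} (size 2)  {r^2, r^3} (size 2)  {s, sr, ..., sr^4} (size 5)
  chi_1 (triv)               1             1                    1                    1                          
  chi_2 (sign: r->1, s->-1)  1             1                    1                    -1                         
  chi_3 (2d, j=1)            2             -1/2 + sqrt(5)/2     -sqrt(5)/2 - 1/2     0                          
  chi_4 (2d, j=2)            2             -sqrt(5)/2 - 1/2     -1/2 + sqrt(5)/2     0                          

Spot check: chi_1 (triv) on {s, sr, ..., sr^4} = 1.

D_5 has order 2*5 = 10 with 4 conjugacy classes, hence 4 irreducibles. Sum of squared dims 1 + 1 + 4 + 4 = 10 = |G|. Linear characters come from the abelianisation; the 2-dimensional irreps have character r^k -> 2*cos(2*pi*j*k/5), reflections -> 0.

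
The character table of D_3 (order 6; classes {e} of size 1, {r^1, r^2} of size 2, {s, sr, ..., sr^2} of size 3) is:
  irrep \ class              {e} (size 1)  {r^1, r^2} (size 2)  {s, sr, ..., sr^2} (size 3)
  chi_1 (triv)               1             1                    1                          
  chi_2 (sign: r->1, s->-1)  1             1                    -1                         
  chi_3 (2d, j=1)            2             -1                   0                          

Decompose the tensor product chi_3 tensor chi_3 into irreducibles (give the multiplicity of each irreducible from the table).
chi_3 tensor chi_3 = chi_1 + chi_2 + chi_3 (all other irreducibles have multiplicity 0).

Why: The character of a tensor product is the pointwise product (chi_3 * chi_3)(C) = chi_3(C) * chi_3(C):
  {e}: (2)*(2), {r^1, r^2}: (-1)*(-1), {s, sr, ..., sr^2}: (0)*(0)
so (chi_3 * chi_3) takes values
  {e} -> 4, {r^1, r^2} -> 1, {s, sr, ..., sr^2} -> 0.
Now take the inner product of this character with each irreducible chi from the table, <chi_3*chi_3, chi> = (1/6) sum_C |C| (chi_3*chi_3)(C) conj(chi(C)):
  <chi_3*chi_3, chi_1> = (1/6)[1*(4)*conj(1) + 2*(1)*conj(1) + 3*(0)*conj(1)]
      = (1/6)[(4) + (2) + (0)] = 6/6 = 1
  <chi_3*chi_3, chi_2> = (1/6)[1*(4)*conj(1) + 2*(1)*conj(1) + 3*(0)*conj(-1)]
      = (1/6)[(4) + (2) + (0)] = 6/6 = 1
  <chi_3*chi_3, chi_3> = (1/6)[1*(4)*conj(2) + 2*(1)*conj(-1) + 3*(0)*conj(0)]
      = (1/6)[(8) + (-2) + (0)] = 6/6 = 1
Hence the multiplicities are chi_1: 1, chi_2: 1, chi_3: 1. Dimension check: dim(chi_3)*dim(chi_3) = 2*2 = 4 and sum (mult * dim) = 1*1 + 1*1 + 1*2 = 4.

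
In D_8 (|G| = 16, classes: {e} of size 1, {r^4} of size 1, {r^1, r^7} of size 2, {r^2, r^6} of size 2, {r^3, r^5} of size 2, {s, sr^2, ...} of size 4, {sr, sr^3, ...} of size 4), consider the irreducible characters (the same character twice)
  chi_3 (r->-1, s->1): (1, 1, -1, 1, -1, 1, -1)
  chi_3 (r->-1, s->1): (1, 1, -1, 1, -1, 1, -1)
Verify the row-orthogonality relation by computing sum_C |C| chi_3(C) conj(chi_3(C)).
Sum = 16 = |G| = 16; so <chi_3, chi_3> = 1 (norm-1 confirms irreducibility).

Solution. Compute term by term over conjugacy classes (|C| * chi_3(C) * conj(chi_3(C))):
  1*(1)*conj(1) + 1*(1)*conj(1) + 2*(-1)*conj(-1) + 2*(1)*conj(1) + 2*(-1)*conj(-1) + 4*(1)*conj(1) + 4*(-1)*conj(-1)
  = (1) + (1) + (2) + (2) + (2) + (4) + (4)
  = 16.
Dividing by |G| = 16 gives 16/16 = 1, matching the row-orthogonality relation <chi_3, chi_3> = [chi_3 = chi_3].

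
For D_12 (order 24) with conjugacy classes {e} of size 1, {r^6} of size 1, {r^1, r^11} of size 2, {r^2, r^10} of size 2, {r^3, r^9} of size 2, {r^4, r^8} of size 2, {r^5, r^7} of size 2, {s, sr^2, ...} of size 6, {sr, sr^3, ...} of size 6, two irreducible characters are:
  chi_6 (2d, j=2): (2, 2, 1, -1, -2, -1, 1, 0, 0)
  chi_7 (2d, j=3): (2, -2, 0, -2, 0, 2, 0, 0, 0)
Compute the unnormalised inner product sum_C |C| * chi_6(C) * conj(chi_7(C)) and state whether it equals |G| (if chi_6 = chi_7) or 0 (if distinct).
Sum = 0; so <chi_6, chi_7> = 0 (distinct irreducibles are orthogonal).

Justification: Compute term by term over conjugacy classes (|C| * chi_6(C) * conj(chi_7(C))):
  1*(2)*conj(2) + 1*(2)*conj(-2) + 2*(1)*conj(0) + 2*(-1)*conj(-2) + 2*(-2)*conj(0) + 2*(-1)*conj(2) + 2*(1)*conj(0) + 6*(0)*conj(0) + 6*(0)*conj(0)
  = (4) + (-4) + (0) + (4) + (0) + (-4) + (0) + (0) + (0)
  = 0.
Dividing by |G| = 24 gives 0/24 = 0, matching the row-orthogonality relation <chi_6, chi_7> = [chi_6 = chi_7].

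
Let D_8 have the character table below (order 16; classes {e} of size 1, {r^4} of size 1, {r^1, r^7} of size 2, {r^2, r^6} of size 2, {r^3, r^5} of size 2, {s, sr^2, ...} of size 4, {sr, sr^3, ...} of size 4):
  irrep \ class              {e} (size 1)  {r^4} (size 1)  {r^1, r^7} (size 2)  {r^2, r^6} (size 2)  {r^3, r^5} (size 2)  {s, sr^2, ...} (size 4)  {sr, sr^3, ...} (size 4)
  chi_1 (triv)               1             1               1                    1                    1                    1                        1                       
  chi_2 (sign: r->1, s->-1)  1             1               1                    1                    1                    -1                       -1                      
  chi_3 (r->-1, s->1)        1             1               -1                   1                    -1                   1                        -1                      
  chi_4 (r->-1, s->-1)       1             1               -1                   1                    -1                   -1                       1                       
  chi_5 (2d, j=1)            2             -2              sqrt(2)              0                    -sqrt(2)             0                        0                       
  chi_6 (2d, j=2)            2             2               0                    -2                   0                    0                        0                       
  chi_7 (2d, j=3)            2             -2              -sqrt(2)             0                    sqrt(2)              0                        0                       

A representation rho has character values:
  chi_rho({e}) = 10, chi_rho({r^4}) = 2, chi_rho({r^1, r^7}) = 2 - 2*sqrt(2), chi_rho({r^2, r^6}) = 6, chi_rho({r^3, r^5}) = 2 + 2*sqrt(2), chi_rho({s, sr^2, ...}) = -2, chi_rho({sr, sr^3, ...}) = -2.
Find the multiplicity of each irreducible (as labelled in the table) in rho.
Multiplicities: chi_1: 1, chi_2: 3, chi_3: 1, chi_4: 1, chi_5: 0, chi_6: 0, chi_7: 2.

Derivation: Use <chi_rho, chi> = (1/|G|) sum_C |C| * chi_rho(C) * conj(chi(C)) with |G| = 16 for each irreducible chi in the table:
  <chi_rho, chi_1> = (1/16)[1*(10)*conj(1) + 1*(2)*conj(1) + 2*(2 - 2*sqrt(2))*conj(1) + 2*(6)*conj(1) + 2*(2 + 2*sqrt(2))*conj(1) + 4*(-2)*conj(1) + 4*(-2)*conj(1)]
      = (1/16)[(10) + (2) + (4 - 4*sqrt(2)) + (12) + (4 + 4*sqrt(2)) + (-8) + (-8)] = 16/16 = 1
  <chi_rho, chi_2> = (1/16)[1*(10)*conj(1) + 1*(2)*conj(1) + 2*(2 - 2*sqrt(2))*conj(1) + 2*(6)*conj(1) + 2*(2 + 2*sqrt(2))*conj(1) + 4*(-2)*conj(-1) + 4*(-2)*conj(-1)]
      = (1/16)[(10) + (2) + (4 - 4*sqrt(2)) + (12) + (4 + 4*sqrt(2)) + (8) + (8)] = 48/16 = 3
  <chi_rho, chi_3> = (1/16)[1*(10)*conj(1) + 1*(2)*conj(1) + 2*(2 - 2*sqrt(2))*conj(-1) + 2*(6)*conj(1) + 2*(2 + 2*sqrt(2))*conj(-1) + 4*(-2)*conj(1) + 4*(-2)*conj(-1)]
      = (1/16)[(10) + (2) + (-4 + 4*sqrt(2)) + (12) + (-4*sqrt(2) - 4) + (-8) + (8)] = 16/16 = 1
  <chi_rho, chi_4> = (1/16)[1*(10)*conj(1) + 1*(2)*conj(1) + 2*(2 - 2*sqrt(2))*conj(-1) + 2*(6)*conj(1) + 2*(2 + 2*sqrt(2))*conj(-1) + 4*(-2)*conj(-1) + 4*(-2)*conj(1)]
      = (1/16)[(10) + (2) + (-4 + 4*sqrt(2)) + (12) + (-4*sqrt(2) - 4) + (8) + (-8)] = 16/16 = 1
  <chi_rho, chi_5> = (1/16)[1*(10)*conj(2) + 1*(2)*conj(-2) + 2*(2 - 2*sqrt(2))*conj(sqrt(2)) + 2*(6)*conj(0) + 2*(2 + 2*sqrt(2))*conj(-sqrt(2)) + 4*(-2)*conj(0) + 4*(-2)*conj(0)]
      = (1/16)[(20) + (-4) + (-8 + 4*sqrt(2)) + (0) + (-8 - 4*sqrt(2)) + (0) + (0)] = 0/16 = 0
  <chi_rho, chi_6> = (1/16)[1*(10)*conj(2) + 1*(2)*conj(2) + 2*(2 - 2*sqrt(2))*conj(0) + 2*(6)*conj(-2) + 2*(2 + 2*sqrt(2))*conj(0) + 4*(-2)*conj(0) + 4*(-2)*conj(0)]
      = (1/16)[(20) + (4) + (0) + (-24) + (0) + (0) + (0)] = 0/16 = 0
  <chi_rho, chi_7> = (1/16)[1*(10)*conj(2) + 1*(2)*conj(-2) + 2*(2 - 2*sqrt(2))*conj(-sqrt(2)) + 2*(6)*conj(0) + 2*(2 + 2*sqrt(2))*conj(sqrt(2)) + 4*(-2)*conj(0) + 4*(-2)*conj(0)]
      = (1/16)[(20) + (-4) + (8 - 4*sqrt(2)) + (0) + (4*sqrt(2) + 8) + (0) + (0)] = 32/16 = 2
Dimension check: dim(rho) = sum (mult * dim) = 1*1 + 3*1 + 1*1 + 1*1 + 0*2 + 0*2 + 2*2 = 10 = chi_rho(e) = 10.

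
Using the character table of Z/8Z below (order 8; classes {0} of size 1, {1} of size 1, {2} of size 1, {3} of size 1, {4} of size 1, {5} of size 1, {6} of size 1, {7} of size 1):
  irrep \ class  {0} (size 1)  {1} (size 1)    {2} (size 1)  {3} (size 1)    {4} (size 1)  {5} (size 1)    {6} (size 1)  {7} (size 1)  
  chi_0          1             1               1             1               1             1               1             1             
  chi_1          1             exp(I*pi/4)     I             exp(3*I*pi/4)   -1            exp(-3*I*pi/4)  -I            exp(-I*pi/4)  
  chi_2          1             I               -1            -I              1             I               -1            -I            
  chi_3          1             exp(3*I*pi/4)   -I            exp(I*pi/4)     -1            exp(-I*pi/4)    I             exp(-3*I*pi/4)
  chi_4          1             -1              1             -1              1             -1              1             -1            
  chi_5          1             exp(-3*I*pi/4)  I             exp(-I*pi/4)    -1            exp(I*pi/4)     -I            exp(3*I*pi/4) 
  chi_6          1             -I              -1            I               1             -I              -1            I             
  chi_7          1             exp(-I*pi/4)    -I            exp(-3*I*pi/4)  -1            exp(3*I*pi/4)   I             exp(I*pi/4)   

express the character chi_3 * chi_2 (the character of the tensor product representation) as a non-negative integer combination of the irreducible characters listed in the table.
chi_3 tensor chi_2 = chi_5 (all other irreducibles have multiplicity 0).

Derivation: The character of a tensor product is the pointwise product (chi_3 * chi_2)(C) = chi_3(C) * chi_2(C):
  {0}: (1)*(1), {1}: (exp(3*I*pi/4))*(I), {2}: (-I)*(-1), {3}: (exp(I*pi/4))*(-I), {4}: (-1)*(1), {5}: (exp(-I*pi/4))*(I), {6}: (I)*(-1), {7}: (exp(-3*I*pi/4))*(-I)
so (chi_3 * chi_2) takes values
  {0} -> 1, {1} -> exp(-3*I*pi/4), {2} -> I, {3} -> -exp(3*I*pi/4), {4} -> -1, {5} -> exp(I*pi/4), {6} -> -I, {7} -> -exp(-I*pi/4).
Now take the inner product of this character with each irreducible chi from the table, <chi_3*chi_2, chi> = (1/8) sum_C |C| (chi_3*chi_2)(C) conj(chi(C)):
  <chi_3*chi_2, chi_0> = (1/8)[1*(1)*conj(1) + 1*(exp(-3*I*pi/4))*conj(1) + 1*(I)*conj(1) + 1*(-exp(3*I*pi/4))*conj(1) + 1*(-1)*conj(1) + 1*(exp(I*pi/4))*conj(1) + 1*(-I)*conj(1) + 1*(-exp(-I*pi/4))*conj(1)]
      = (1/8)[(1) + (exp(-3*I*pi/4)) + (I) + (-exp(3*I*pi/4)) + (-1) + (exp(I*pi/4)) + (-I) + (-exp(-I*pi/4))] = 0/8 = 0
  <chi_3*chi_2, chi_1> = (1/8)[1*(1)*conj(1) + 1*(exp(-3*I*pi/4))*conj(exp(I*pi/4)) + 1*(I)*conj(I) + 1*(-exp(3*I*pi/4))*conj(exp(3*I*pi/4)) + 1*(-1)*conj(-1) + 1*(exp(I*pi/4))*conj(exp(-3*I*pi/4)) + 1*(-I)*conj(-I) + 1*(-exp(-I*pi/4))*conj(exp(-I*pi/4))]
      = (1/8)[(1) + (-1) + (1) + (-1) + (1) + (-1) + (1) + (-1)] = 0/8 = 0
  <chi_3*chi_2, chi_2> = (1/8)[1*(1)*conj(1) + 1*(exp(-3*I*pi/4))*conj(I) + 1*(I)*conj(-1) + 1*(-exp(3*I*pi/4))*conj(-I) + 1*(-1)*conj(1) + 1*(exp(I*pi/4))*conj(I) + 1*(-I)*conj(-1) + 1*(-exp(-I*pi/4))*conj(-I)]
      = (1/8)[(1) + (-exp(-I*pi/4)) + (-I) + (-exp(-3*I*pi/4)) + (-1) + (-exp(3*I*pi/4)) + (I) + (-exp(I*pi/4))] = 0/8 = 0
  <chi_3*chi_2, chi_3> = (1/8)[1*(1)*conj(1) + 1*(exp(-3*I*pi/4))*conj(exp(3*I*pi/4)) + 1*(I)*conj(-I) + 1*(-exp(3*I*pi/4))*conj(exp(I*pi/4)) + 1*(-1)*conj(-1) + 1*(exp(I*pi/4))*conj(exp(-I*pi/4)) + 1*(-I)*conj(I) + 1*(-exp(-I*pi/4))*conj(exp(-3*I*pi/4))]
      = (1/8)[(1) + (I) + (-1) + (-I) + (1) + (I) + (-1) + (-I)] = 0/8 = 0
  <chi_3*chi_2, chi_4> = (1/8)[1*(1)*conj(1) + 1*(exp(-3*I*pi/4))*conj(-1) + 1*(I)*conj(1) + 1*(-exp(3*I*pi/4))*conj(-1) + 1*(-1)*conj(1) + 1*(exp(I*pi/4))*conj(-1) + 1*(-I)*conj(1) + 1*(-exp(-I*pi/4))*conj(-1)]
      = (1/8)[(1) + (-exp(-3*I*pi/4)) + (I) + (exp(3*I*pi/4)) + (-1) + (-exp(I*pi/4)) + (-I) + (exp(-I*pi/4))] = 0/8 = 0
  <chi_3*chi_2, chi_5> = (1/8)[1*(1)*conj(1) + 1*(exp(-3*I*pi/4))*conj(exp(-3*I*pi/4)) + 1*(I)*conj(I) + 1*(-exp(3*I*pi/4))*conj(exp(-I*pi/4)) + 1*(-1)*conj(-1) + 1*(exp(I*pi/4))*conj(exp(I*pi/4)) + 1*(-I)*conj(-I) + 1*(-exp(-I*pi/4))*conj(exp(3*I*pi/4))]
      = (1/8)[(1) + (1) + (1) + (1) + (1) + (1) + (1) + (1)] = 8/8 = 1
  <chi_3*chi_2, chi_6> = (1/8)[1*(1)*conj(1) + 1*(exp(-3*I*pi/4))*conj(-I) + 1*(I)*conj(-1) + 1*(-exp(3*I*pi/4))*conj(I) + 1*(-1)*conj(1) + 1*(exp(I*pi/4))*conj(-I) + 1*(-I)*conj(-1) + 1*(-exp(-I*pi/4))*conj(I)]
      = (1/8)[(1) + (exp(-I*pi/4)) + (-I) + (exp(-3*I*pi/4)) + (-1) + (exp(3*I*pi/4)) + (I) + (exp(I*pi/4))] = 0/8 = 0
  <chi_3*chi_2, chi_7> = (1/8)[1*(1)*conj(1) + 1*(exp(-3*I*pi/4))*conj(exp(-I*pi/4)) + 1*(I)*conj(-I) + 1*(-exp(3*I*pi/4))*conj(exp(-3*I*pi/4)) + 1*(-1)*conj(-1) + 1*(exp(I*pi/4))*conj(exp(3*I*pi/4)) + 1*(-I)*conj(I) + 1*(-exp(-I*pi/4))*conj(exp(I*pi/4))]
      = (1/8)[(1) + (-I) + (-1) + (I) + (1) + (-I) + (-1) + (I)] = 0/8 = 0
(Exp terms are combined using exp(i*s)*conj(exp(i*t)) = exp(i*(s-t)), and sums of them are collapsed using the identity that for every m > 1 the m distinct m-th roots of unity sum to 0, e.g. 1 + exp(2*I*pi/3) + exp(-2*I*pi/3) = 0.)
Hence the multiplicities are chi_5: 1. Dimension check: dim(chi_3)*dim(chi_2) = 1*1 = 1 and sum (mult * dim) = 1*1 = 1.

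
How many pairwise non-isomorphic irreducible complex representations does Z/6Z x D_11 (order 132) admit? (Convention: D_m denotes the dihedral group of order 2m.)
42

Proof sketch: The number of irreducible complex representations of a finite group equals its number of conjugacy classes. For a direct product, #classes(G x H) = #classes(G) * #classes(H). Z/6Z has 6 classes (abelian), D_11 has 7 classes, so 6 * 7 = 42, so Z/6Z x D_11 (order 132) has exactly 42 irreducible complex representations.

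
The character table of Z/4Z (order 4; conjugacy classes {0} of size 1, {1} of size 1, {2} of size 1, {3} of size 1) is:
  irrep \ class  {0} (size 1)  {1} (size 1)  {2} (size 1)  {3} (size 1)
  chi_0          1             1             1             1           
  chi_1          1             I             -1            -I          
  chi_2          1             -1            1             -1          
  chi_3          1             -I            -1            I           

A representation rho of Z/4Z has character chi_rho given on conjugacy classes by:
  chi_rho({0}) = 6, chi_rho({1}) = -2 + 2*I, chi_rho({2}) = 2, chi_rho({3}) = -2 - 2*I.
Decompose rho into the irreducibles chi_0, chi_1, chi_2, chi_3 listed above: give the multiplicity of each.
Multiplicities: chi_0: 1, chi_1: 2, chi_2: 3, chi_3: 0.

Solution. Use <chi_rho, chi> = (1/|G|) sum_C |C| * chi_rho(C) * conj(chi(C)) with |G| = 4 for each irreducible chi in the table:
  <chi_rho, chi_0> = (1/4)[1*(6)*conj(1) + 1*(-2 + 2*I)*conj(1) + 1*(2)*conj(1) + 1*(-2 - 2*I)*conj(1)]
      = (1/4)[(6) + (-2 + 2*I) + (2) + (-2 - 2*I)] = 4/4 = 1
  <chi_rho, chi_1> = (1/4)[1*(6)*conj(1) + 1*(-2 + 2*I)*conj(I) + 1*(2)*conj(-1) + 1*(-2 - 2*I)*conj(-I)]
      = (1/4)[(6) + (2 + 2*I) + (-2) + (2 - 2*I)] = 8/4 = 2
  <chi_rho, chi_2> = (1/4)[1*(6)*conj(1) + 1*(-2 + 2*I)*conj(-1) + 1*(2)*conj(1) + 1*(-2 - 2*I)*conj(-1)]
      = (1/4)[(6) + (2 - 2*I) + (2) + (2 + 2*I)] = 12/4 = 3
  <chi_rho, chi_3> = (1/4)[1*(6)*conj(1) + 1*(-2 + 2*I)*conj(-I) + 1*(2)*conj(-1) + 1*(-2 - 2*I)*conj(I)]
      = (1/4)[(6) + (-2 - 2*I) + (-2) + (-2 + 2*I)] = 0/4 = 0
(Exp terms are combined using exp(i*s)*conj(exp(i*t)) = exp(i*(s-t)), and sums of them are collapsed using the identity that for every m > 1 the m distinct m-th roots of unity sum to 0, e.g. 1 + exp(2*I*pi/3) + exp(-2*I*pi/3) = 0.)
Dimension check: dim(rho) = sum (mult * dim) = 1*1 + 2*1 + 3*1 + 0*1 = 6 = chi_rho(e) = 6.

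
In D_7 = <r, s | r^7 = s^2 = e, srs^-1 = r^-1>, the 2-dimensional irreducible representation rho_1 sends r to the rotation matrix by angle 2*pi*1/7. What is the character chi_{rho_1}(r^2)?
chi_{rho_1}(r^2) = 2*cos(2*pi*1*2/7) = -2*cos(3*pi/7)

Argument: rho_1(r^2) is rotation by angle 2*pi*1*2/7, whose trace is 2*cos(2*pi*1*2/7) = -2*cos(3*pi/7).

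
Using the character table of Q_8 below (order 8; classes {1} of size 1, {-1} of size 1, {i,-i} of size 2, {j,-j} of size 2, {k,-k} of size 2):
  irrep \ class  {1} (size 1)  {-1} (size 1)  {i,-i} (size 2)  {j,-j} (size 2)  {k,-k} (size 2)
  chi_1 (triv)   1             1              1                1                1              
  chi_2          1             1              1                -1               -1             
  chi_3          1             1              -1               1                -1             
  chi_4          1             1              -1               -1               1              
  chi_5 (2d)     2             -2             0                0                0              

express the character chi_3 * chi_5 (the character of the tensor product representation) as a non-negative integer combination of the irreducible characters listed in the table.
chi_3 tensor chi_5 = chi_5 (all other irreducibles have multiplicity 0).

Reasoning: The character of a tensor product is the pointwise product (chi_3 * chi_5)(C) = chi_3(C) * chi_5(C):
  {1}: (1)*(2), {-1}: (1)*(-2), {i,-i}: (-1)*(0), {j,-j}: (1)*(0), {k,-k}: (-1)*(0)
so (chi_3 * chi_5) takes values
  {1} -> 2, {-1} -> -2, {i,-i} -> 0, {j,-j} -> 0, {k,-k} -> 0.
Now take the inner product of this character with each irreducible chi from the table, <chi_3*chi_5, chi> = (1/8) sum_C |C| (chi_3*chi_5)(C) conj(chi(C)):
  <chi_3*chi_5, chi_1> = (1/8)[1*(2)*conj(1) + 1*(-2)*conj(1) + 2*(0)*conj(1) + 2*(0)*conj(1) + 2*(0)*conj(1)]
      = (1/8)[(2) + (-2) + (0) + (0) + (0)] = 0/8 = 0
  <chi_3*chi_5, chi_2> = (1/8)[1*(2)*conj(1) + 1*(-2)*conj(1) + 2*(0)*conj(1) + 2*(0)*conj(-1) + 2*(0)*conj(-1)]
      = (1/8)[(2) + (-2) + (0) + (0) + (0)] = 0/8 = 0
  <chi_3*chi_5, chi_3> = (1/8)[1*(2)*conj(1) + 1*(-2)*conj(1) + 2*(0)*conj(-1) + 2*(0)*conj(1) + 2*(0)*conj(-1)]
      = (1/8)[(2) + (-2) + (0) + (0) + (0)] = 0/8 = 0
  <chi_3*chi_5, chi_4> = (1/8)[1*(2)*conj(1) + 1*(-2)*conj(1) + 2*(0)*conj(-1) + 2*(0)*conj(-1) + 2*(0)*conj(1)]
      = (1/8)[(2) + (-2) + (0) + (0) + (0)] = 0/8 = 0
  <chi_3*chi_5, chi_5> = (1/8)[1*(2)*conj(2) + 1*(-2)*conj(-2) + 2*(0)*conj(0) + 2*(0)*conj(0) + 2*(0)*conj(0)]
      = (1/8)[(4) + (4) + (0) + (0) + (0)] = 8/8 = 1
Hence the multiplicities are chi_5: 1. Dimension check: dim(chi_3)*dim(chi_5) = 1*2 = 2 and sum (mult * dim) = 1*2 = 2.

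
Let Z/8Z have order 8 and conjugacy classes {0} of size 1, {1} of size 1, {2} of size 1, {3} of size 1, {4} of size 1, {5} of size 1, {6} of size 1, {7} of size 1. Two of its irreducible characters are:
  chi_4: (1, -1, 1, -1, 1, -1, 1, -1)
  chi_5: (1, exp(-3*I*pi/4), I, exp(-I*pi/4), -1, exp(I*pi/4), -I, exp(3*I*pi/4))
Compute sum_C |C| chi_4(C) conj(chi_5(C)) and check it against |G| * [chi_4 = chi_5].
Sum = 0; so <chi_4, chi_5> = 0 (distinct irreducibles are orthogonal).

Working: Compute term by term over conjugacy classes (|C| * chi_4(C) * conj(chi_5(C))):
  1*(1)*conj(1) + 1*(-1)*conj(exp(-3*I*pi/4)) + 1*(1)*conj(I) + 1*(-1)*conj(exp(-I*pi/4)) + 1*(1)*conj(-1) + 1*(-1)*conj(exp(I*pi/4)) + 1*(1)*conj(-I) + 1*(-1)*conj(exp(3*I*pi/4))
  = (1) + (-exp(3*I*pi/4)) + (-I) + (-exp(I*pi/4)) + (-1) + (-exp(-I*pi/4)) + (I) + (-exp(-3*I*pi/4))
  = 0.
(Exp terms are combined using exp(i*s)*conj(exp(i*t)) = exp(i*(s-t)), and sums of them are collapsed using the identity that for every m > 1 the m distinct m-th roots of unity sum to 0, e.g. 1 + exp(2*I*pi/3) + exp(-2*I*pi/3) = 0.)
Dividing by |G| = 8 gives 0/8 = 0, matching the row-orthogonality relation <chi_4, chi_5> = [chi_4 = chi_5].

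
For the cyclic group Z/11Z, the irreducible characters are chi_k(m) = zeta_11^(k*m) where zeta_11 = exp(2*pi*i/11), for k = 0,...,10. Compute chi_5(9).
chi_5(9) = zeta_11^45 = exp(2*I*pi/11)

Derivation: chi_5(9) = zeta_11^(5*9) = zeta_11^45. Since zeta_11^11 = 1, this equals zeta_11^1 = exp(2*pi*i*1/11) = exp(2*I*pi/11).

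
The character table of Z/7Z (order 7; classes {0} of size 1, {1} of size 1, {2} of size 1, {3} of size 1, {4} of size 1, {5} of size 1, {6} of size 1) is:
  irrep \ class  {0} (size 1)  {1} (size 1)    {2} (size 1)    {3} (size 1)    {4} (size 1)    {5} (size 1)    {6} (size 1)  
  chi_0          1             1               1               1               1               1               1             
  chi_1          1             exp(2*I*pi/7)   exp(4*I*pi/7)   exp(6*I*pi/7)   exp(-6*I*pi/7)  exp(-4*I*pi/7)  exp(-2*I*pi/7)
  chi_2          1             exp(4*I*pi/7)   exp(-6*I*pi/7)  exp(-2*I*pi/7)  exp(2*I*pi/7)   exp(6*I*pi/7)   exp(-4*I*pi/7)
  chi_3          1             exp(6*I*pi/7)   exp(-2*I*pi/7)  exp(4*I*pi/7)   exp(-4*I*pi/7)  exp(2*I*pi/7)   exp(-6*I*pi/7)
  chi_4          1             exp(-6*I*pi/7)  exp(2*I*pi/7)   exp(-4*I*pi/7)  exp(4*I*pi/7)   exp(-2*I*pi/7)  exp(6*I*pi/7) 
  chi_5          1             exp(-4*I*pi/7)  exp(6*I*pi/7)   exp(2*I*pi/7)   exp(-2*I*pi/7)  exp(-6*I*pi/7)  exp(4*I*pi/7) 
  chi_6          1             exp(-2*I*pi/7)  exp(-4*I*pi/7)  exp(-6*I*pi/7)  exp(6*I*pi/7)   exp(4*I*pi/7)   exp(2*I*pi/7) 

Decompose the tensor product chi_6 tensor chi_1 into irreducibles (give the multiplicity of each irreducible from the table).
chi_6 tensor chi_1 = chi_0 (all other irreducibles have multiplicity 0).

Details: The character of a tensor product is the pointwise product (chi_6 * chi_1)(C) = chi_6(C) * chi_1(C):
  {0}: (1)*(1), {1}: (exp(-2*I*pi/7))*(exp(2*I*pi/7)), {2}: (exp(-4*I*pi/7))*(exp(4*I*pi/7)), {3}: (exp(-6*I*pi/7))*(exp(6*I*pi/7)), {4}: (exp(6*I*pi/7))*(exp(-6*I*pi/7)), {5}: (exp(4*I*pi/7))*(exp(-4*I*pi/7)), {6}: (exp(2*I*pi/7))*(exp(-2*I*pi/7))
so (chi_6 * chi_1) takes values
  {0} -> 1, {1} -> 1, {2} -> 1, {3} -> 1, {4} -> 1, {5} -> 1, {6} -> 1.
Now take the inner product of this character with each irreducible chi from the table, <chi_6*chi_1, chi> = (1/7) sum_C |C| (chi_6*chi_1)(C) conj(chi(C)):
  <chi_6*chi_1, chi_0> = (1/7)[1*(1)*conj(1) + 1*(1)*conj(1) + 1*(1)*conj(1) + 1*(1)*conj(1) + 1*(1)*conj(1) + 1*(1)*conj(1) + 1*(1)*conj(1)]
      = (1/7)[(1) + (1) + (1) + (1) + (1) + (1) + (1)] = 7/7 = 1
  <chi_6*chi_1, chi_1> = (1/7)[1*(1)*conj(1) + 1*(1)*conj(exp(2*I*pi/7)) + 1*(1)*conj(exp(4*I*pi/7)) + 1*(1)*conj(exp(6*I*pi/7)) + 1*(1)*conj(exp(-6*I*pi/7)) + 1*(1)*conj(exp(-4*I*pi/7)) + 1*(1)*conj(exp(-2*I*pi/7))]
      = (1/7)[(1) + (exp(-2*I*pi/7)) + (exp(-4*I*pi/7)) + (exp(-6*I*pi/7)) + (exp(6*I*pi/7)) + (exp(4*I*pi/7)) + (exp(2*I*pi/7))] = 0/7 = 0
  <chi_6*chi_1, chi_2> = (1/7)[1*(1)*conj(1) + 1*(1)*conj(exp(4*I*pi/7)) + 1*(1)*conj(exp(-6*I*pi/7)) + 1*(1)*conj(exp(-2*I*pi/7)) + 1*(1)*conj(exp(2*I*pi/7)) + 1*(1)*conj(exp(6*I*pi/7)) + 1*(1)*conj(exp(-4*I*pi/7))]
      = (1/7)[(1) + (exp(-4*I*pi/7)) + (exp(6*I*pi/7)) + (exp(2*I*pi/7)) + (exp(-2*I*pi/7)) + (exp(-6*I*pi/7)) + (exp(4*I*pi/7))] = 0/7 = 0
  <chi_6*chi_1, chi_3> = (1/7)[1*(1)*conj(1) + 1*(1)*conj(exp(6*I*pi/7)) + 1*(1)*conj(exp(-2*I*pi/7)) + 1*(1)*conj(exp(4*I*pi/7)) + 1*(1)*conj(exp(-4*I*pi/7)) + 1*(1)*conj(exp(2*I*pi/7)) + 1*(1)*conj(exp(-6*I*pi/7))]
      = (1/7)[(1) + (exp(-6*I*pi/7)) + (exp(2*I*pi/7)) + (exp(-4*I*pi/7)) + (exp(4*I*pi/7)) + (exp(-2*I*pi/7)) + (exp(6*I*pi/7))] = 0/7 = 0
  <chi_6*chi_1, chi_4> = (1/7)[1*(1)*conj(1) + 1*(1)*conj(exp(-6*I*pi/7)) + 1*(1)*conj(exp(2*I*pi/7)) + 1*(1)*conj(exp(-4*I*pi/7)) + 1*(1)*conj(exp(4*I*pi/7)) + 1*(1)*conj(exp(-2*I*pi/7)) + 1*(1)*conj(exp(6*I*pi/7))]
      = (1/7)[(1) + (exp(6*I*pi/7)) + (exp(-2*I*pi/7)) + (exp(4*I*pi/7)) + (exp(-4*I*pi/7)) + (exp(2*I*pi/7)) + (exp(-6*I*pi/7))] = 0/7 = 0
  <chi_6*chi_1, chi_5> = (1/7)[1*(1)*conj(1) + 1*(1)*conj(exp(-4*I*pi/7)) + 1*(1)*conj(exp(6*I*pi/7)) + 1*(1)*conj(exp(2*I*pi/7)) + 1*(1)*conj(exp(-2*I*pi/7)) + 1*(1)*conj(exp(-6*I*pi/7)) + 1*(1)*conj(exp(4*I*pi/7))]
      = (1/7)[(1) + (exp(4*I*pi/7)) + (exp(-6*I*pi/7)) + (exp(-2*I*pi/7)) + (exp(2*I*pi/7)) + (exp(6*I*pi/7)) + (exp(-4*I*pi/7))] = 0/7 = 0
  <chi_6*chi_1, chi_6> = (1/7)[1*(1)*conj(1) + 1*(1)*conj(exp(-2*I*pi/7)) + 1*(1)*conj(exp(-4*I*pi/7)) + 1*(1)*conj(exp(-6*I*pi/7)) + 1*(1)*conj(exp(6*I*pi/7)) + 1*(1)*conj(exp(4*I*pi/7)) + 1*(1)*conj(exp(2*I*pi/7))]
      = (1/7)[(1) + (exp(2*I*pi/7)) + (exp(4*I*pi/7)) + (exp(6*I*pi/7)) + (exp(-6*I*pi/7)) + (exp(-4*I*pi/7)) + (exp(-2*I*pi/7))] = 0/7 = 0
(Exp terms are combined using exp(i*s)*conj(exp(i*t)) = exp(i*(s-t)), and sums of them are collapsed using the identity that for every m > 1 the m distinct m-th roots of unity sum to 0, e.g. 1 + exp(2*I*pi/3) + exp(-2*I*pi/3) = 0.)
Hence the multiplicities are chi_0: 1. Dimension check: dim(chi_6)*dim(chi_1) = 1*1 = 1 and sum (mult * dim) = 1*1 = 1.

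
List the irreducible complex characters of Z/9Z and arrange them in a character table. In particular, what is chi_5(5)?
Character table of Z/9Z (irreps indexed chi_0,...,chi_8 with chi_k(m) = zeta_9^(k*m), zeta_9 = exp(2*pi*i/9)):
  irrep \ class  {0} (size 1)  {1} (size 1)    {2} (size 1)    {3} (size 1)    {4} (size 1)    {5} (size 1)    {6} (size 1)    {7} (size 1)    {8} (size 1)  
  chi_0          1             1               1               1               1               1               1               1               1             
  chi_1          1             exp(2*I*pi/9)   exp(4*I*pi/9)   exp(2*I*pi/3)   exp(8*I*pi/9)   exp(-8*I*pi/9)  exp(-2*I*pi/3)  exp(-4*I*pi/9)  exp(-2*I*pi/9)
  chi_2          1             exp(4*I*pi/9)   exp(8*I*pi/9)   exp(-2*I*pi/3)  exp(-2*I*pi/9)  exp(2*I*pi/9)   exp(2*I*pi/3)   exp(-8*I*pi/9)  exp(-4*I*pi/9)
  chi_3          1             exp(2*I*pi/3)   exp(-2*I*pi/3)  1               exp(2*I*pi/3)   exp(-2*I*pi/3)  1               exp(2*I*pi/3)   exp(-2*I*pi/3)
  chi_4          1             exp(8*I*pi/9)   exp(-2*I*pi/9)  exp(2*I*pi/3)   exp(-4*I*pi/9)  exp(4*I*pi/9)   exp(-2*I*pi/3)  exp(2*I*pi/9)   exp(-8*I*pi/9)
  chi_5          1             exp(-8*I*pi/9)  exp(2*I*pi/9)   exp(-2*I*pi/3)  exp(4*I*pi/9)   exp(-4*I*pi/9)  exp(2*I*pi/3)   exp(-2*I*pi/9)  exp(8*I*pi/9) 
  chi_6          1             exp(-2*I*pi/3)  exp(2*I*pi/3)   1               exp(-2*I*pi/3)  exp(2*I*pi/3)   1               exp(-2*I*pi/3)  exp(2*I*pi/3) 
  chi_7          1             exp(-4*I*pi/9)  exp(-8*I*pi/9)  exp(2*I*pi/3)   exp(2*I*pi/9)   exp(-2*I*pi/9)  exp(-2*I*pi/3)  exp(8*I*pi/9)   exp(4*I*pi/9) 
  chi_8          1             exp(-2*I*pi/9)  exp(-4*I*pi/9)  exp(-2*I*pi/3)  exp(-8*I*pi/9)  exp(8*I*pi/9)   exp(2*I*pi/3)   exp(4*I*pi/9)   exp(2*I*pi/9) 

Spot check: chi_5(5) = zeta_9^(5*5) = zeta_9^25 = exp(-4*I*pi/9).

Working: Z/9Z is abelian, so all 9 irreducible complex representations are 1-dimensional. They are given by chi_k(m) = zeta_9^(k*m) for k = 0,...,8. Row orthogonality: sum_m chi_k(m) conj(chi_l(m)) = 9 * [k = l].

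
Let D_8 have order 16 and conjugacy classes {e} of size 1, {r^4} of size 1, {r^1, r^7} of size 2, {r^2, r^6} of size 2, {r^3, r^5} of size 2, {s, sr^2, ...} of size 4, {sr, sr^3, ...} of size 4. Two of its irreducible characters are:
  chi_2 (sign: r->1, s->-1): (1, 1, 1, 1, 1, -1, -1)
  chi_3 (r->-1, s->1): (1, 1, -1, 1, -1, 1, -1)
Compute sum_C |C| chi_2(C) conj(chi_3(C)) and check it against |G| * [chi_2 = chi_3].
Sum = 0; so <chi_2, chi_3> = 0 (distinct irreducibles are orthogonal).

Details: Compute term by term over conjugacy classes (|C| * chi_2(C) * conj(chi_3(C))):
  1*(1)*conj(1) + 1*(1)*conj(1) + 2*(1)*conj(-1) + 2*(1)*conj(1) + 2*(1)*conj(-1) + 4*(-1)*conj(1) + 4*(-1)*conj(-1)
  = (1) + (1) + (-2) + (2) + (-2) + (-4) + (4)
  = 0.
Dividing by |G| = 16 gives 0/16 = 0, matching the row-orthogonality relation <chi_2, chi_3> = [chi_2 = chi_3].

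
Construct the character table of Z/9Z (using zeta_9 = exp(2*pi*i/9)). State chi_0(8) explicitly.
Character table of Z/9Z (irreps indexed chi_0,...,chi_8 with chi_k(m) = zeta_9^(k*m), zeta_9 = exp(2*pi*i/9)):
  irrep \ class  {0} (size 1)  {1} (size 1)    {2} (size 1)    {3} (size 1)    {4} (size 1)    {5} (size 1)    {6} (size 1)    {7} (size 1)    {8} (size 1)  
  chi_0          1             1               1               1               1               1               1               1               1             
  chi_1          1             exp(2*I*pi/9)   exp(4*I*pi/9)   exp(2*I*pi/3)   exp(8*I*pi/9)   exp(-8*I*pi/9)  exp(-2*I*pi/3)  exp(-4*I*pi/9)  exp(-2*I*pi/9)
  chi_2          1             exp(4*I*pi/9)   exp(8*I*pi/9)   exp(-2*I*pi/3)  exp(-2*I*pi/9)  exp(2*I*pi/9)   exp(2*I*pi/3)   exp(-8*I*pi/9)  exp(-4*I*pi/9)
  chi_3          1             exp(2*I*pi/3)   exp(-2*I*pi/3)  1               exp(2*I*pi/3)   exp(-2*I*pi/3)  1               exp(2*I*pi/3)   exp(-2*I*pi/3)
  chi_4          1             exp(8*I*pi/9)   exp(-2*I*pi/9)  exp(2*I*pi/3)   exp(-4*I*pi/9)  exp(4*I*pi/9)   exp(-2*I*pi/3)  exp(2*I*pi/9)   exp(-8*I*pi/9)
  chi_5          1             exp(-8*I*pi/9)  exp(2*I*pi/9)   exp(-2*I*pi/3)  exp(4*I*pi/9)   exp(-4*I*pi/9)  exp(2*I*pi/3)   exp(-2*I*pi/9)  exp(8*I*pi/9) 
  chi_6          1             exp(-2*I*pi/3)  exp(2*I*pi/3)   1               exp(-2*I*pi/3)  exp(2*I*pi/3)   1               exp(-2*I*pi/3)  exp(2*I*pi/3) 
  chi_7          1             exp(-4*I*pi/9)  exp(-8*I*pi/9)  exp(2*I*pi/3)   exp(2*I*pi/9)   exp(-2*I*pi/9)  exp(-2*I*pi/3)  exp(8*I*pi/9)   exp(4*I*pi/9) 
  chi_8          1             exp(-2*I*pi/9)  exp(-4*I*pi/9)  exp(-2*I*pi/3)  exp(-8*I*pi/9)  exp(8*I*pi/9)   exp(2*I*pi/3)   exp(4*I*pi/9)   exp(2*I*pi/9) 

Spot check: chi_0(8) = zeta_9^(0*8) = zeta_9^0 = 1.

Explanation: Z/9Z is abelian, so all 9 irreducible complex representations are 1-dimensional. They are given by chi_k(m) = zeta_9^(k*m) for k = 0,...,8. Row orthogonality: sum_m chi_k(m) conj(chi_l(m)) = 9 * [k = l].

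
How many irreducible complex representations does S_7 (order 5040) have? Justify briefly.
15

Why: The number of irreducible complex representations of a finite group equals its number of conjugacy classes. Conjugacy classes in S_7 correspond to cycle types, i.e. partitions of 7; there are p(7) = 15 of them, so S_7 (order 5040) has exactly 15 irreducible complex representations.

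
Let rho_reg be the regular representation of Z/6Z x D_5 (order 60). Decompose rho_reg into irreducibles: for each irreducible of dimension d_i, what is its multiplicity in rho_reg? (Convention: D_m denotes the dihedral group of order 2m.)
Each irreducible V_i of dimension d_i appears with multiplicity d_i, i.e. rho_reg = (direct sum over all irreducibles V_i) d_i V_i. The irreducible dimensions for Z/6Z x D_5 are 1, 1, 1, 1, 1, 1, 1, 1, 1, 1, 1, 1, 2, 2, 2, 2, 2, 2, 2, 2, 2, 2, 2, 2: 12 irreducibles of dimension 1, each with multiplicity 1; 12 irreducibles of dimension 2, each with multiplicity 2. Total dimension 12*1*1 + 12*2*2 = 60 = |G|.

Details: General theorem: in the regular representation of a finite group G, each irreducible appears with multiplicity equal to its dimension. Check: dim(rho_reg) = sum d_i^2 = 1 + 1 + 1 + 1 + 1 + 1 + 1 + 1 + 1 + 1 + 1 + 1 + 4 + 4 + 4 + 4 + 4 + 4 + 4 + 4 + 4 + 4 + 4 + 4 = 60 = |G|.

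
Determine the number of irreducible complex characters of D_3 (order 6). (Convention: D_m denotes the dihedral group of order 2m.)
3

Solution. The number of irreducible complex representations of a finite group equals its number of conjugacy classes. D_3 has 3 conjugacy classes ((n+3)/2 for n odd), so D_3 (order 6) has exactly 3 irreducible complex representations.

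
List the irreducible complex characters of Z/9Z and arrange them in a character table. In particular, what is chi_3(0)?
Character table of Z/9Z (irreps indexed chi_0,...,chi_8 with chi_k(m) = zeta_9^(k*m), zeta_9 = exp(2*pi*i/9)):
  irrep \ class  {0} (size 1)  {1} (size 1)    {2} (size 1)    {3} (size 1)    {4} (size 1)    {5} (size 1)    {6} (size 1)    {7} (size 1)    {8} (size 1)  
  chi_0          1             1               1               1               1               1               1               1               1             
  chi_1          1             exp(2*I*pi/9)   exp(4*I*pi/9)   exp(2*I*pi/3)   exp(8*I*pi/9)   exp(-8*I*pi/9)  exp(-2*I*pi/3)  exp(-4*I*pi/9)  exp(-2*I*pi/9)
  chi_2          1             exp(4*I*pi/9)   exp(8*I*pi/9)   exp(-2*I*pi/3)  exp(-2*I*pi/9)  exp(2*I*pi/9)   exp(2*I*pi/3)   exp(-8*I*pi/9)  exp(-4*I*pi/9)
  chi_3          1             exp(2*I*pi/3)   exp(-2*I*pi/3)  1               exp(2*I*pi/3)   exp(-2*I*pi/3)  1               exp(2*I*pi/3)   exp(-2*I*pi/3)
  chi_4          1             exp(8*I*pi/9)   exp(-2*I*pi/9)  exp(2*I*pi/3)   exp(-4*I*pi/9)  exp(4*I*pi/9)   exp(-2*I*pi/3)  exp(2*I*pi/9)   exp(-8*I*pi/9)
  chi_5          1             exp(-8*I*pi/9)  exp(2*I*pi/9)   exp(-2*I*pi/3)  exp(4*I*pi/9)   exp(-4*I*pi/9)  exp(2*I*pi/3)   exp(-2*I*pi/9)  exp(8*I*pi/9) 
  chi_6          1             exp(-2*I*pi/3)  exp(2*I*pi/3)   1               exp(-2*I*pi/3)  exp(2*I*pi/3)   1               exp(-2*I*pi/3)  exp(2*I*pi/3) 
  chi_7          1             exp(-4*I*pi/9)  exp(-8*I*pi/9)  exp(2*I*pi/3)   exp(2*I*pi/9)   exp(-2*I*pi/9)  exp(-2*I*pi/3)  exp(8*I*pi/9)   exp(4*I*pi/9) 
  chi_8          1             exp(-2*I*pi/9)  exp(-4*I*pi/9)  exp(-2*I*pi/3)  exp(-8*I*pi/9)  exp(8*I*pi/9)   exp(2*I*pi/3)   exp(4*I*pi/9)   exp(2*I*pi/9) 

Spot check: chi_3(0) = zeta_9^(3*0) = zeta_9^0 = 1.

Justification: Z/9Z is abelian, so all 9 irreducible complex representations are 1-dimensional. They are given by chi_k(m) = zeta_9^(k*m) for k = 0,...,8. Row orthogonality: sum_m chi_k(m) conj(chi_l(m)) = 9 * [k = l].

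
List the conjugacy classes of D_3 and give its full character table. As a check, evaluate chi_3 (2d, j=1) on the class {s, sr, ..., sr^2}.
Conjugacy classes: {e} of size 1, {r^1, r^2} of size 2, {s, sr, ..., sr^2} of size 3.
Character table:
  irrep \ class              {e} (size 1)  {r^1, r^2} (size 2)  {s, sr, ..., sr^2} (size 3)
  chi_1 (triv)               1             1                    1                          
  chi_2 (sign: r->1, s->-1)  1             1                    -1                         
  chi_3 (2d, j=1)            2             -1                   0                          

Spot check: chi_3 (2d, j=1) on {s, sr, ..., sr^2} = 0.

Solution. D_3 has order 2*3 = 6 with 3 conjugacy classes, hence 3 irreducibles. Sum of squared dims 1 + 1 + 4 = 6 = |G|. Linear characters come from the abelianisation; the 2-dimensional irreps have character r^k -> 2*cos(2*pi*j*k/3), reflections -> 0.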